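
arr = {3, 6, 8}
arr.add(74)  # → {3, 6, 8, 74}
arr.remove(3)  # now {6, 8, 74}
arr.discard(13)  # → {6, 8, 74}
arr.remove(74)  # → {6, 8}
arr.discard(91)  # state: {6, 8}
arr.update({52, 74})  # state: {6, 8, 52, 74}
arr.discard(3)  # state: {6, 8, 52, 74}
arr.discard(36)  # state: {6, 8, 52, 74}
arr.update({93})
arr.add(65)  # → {6, 8, 52, 65, 74, 93}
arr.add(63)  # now {6, 8, 52, 63, 65, 74, 93}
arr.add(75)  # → {6, 8, 52, 63, 65, 74, 75, 93}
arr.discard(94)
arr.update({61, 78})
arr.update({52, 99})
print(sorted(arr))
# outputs [6, 8, 52, 61, 63, 65, 74, 75, 78, 93, 99]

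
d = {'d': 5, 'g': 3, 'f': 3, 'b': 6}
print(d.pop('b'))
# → 6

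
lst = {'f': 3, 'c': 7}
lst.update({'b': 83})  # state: {'f': 3, 'c': 7, 'b': 83}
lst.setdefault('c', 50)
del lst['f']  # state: {'c': 7, 'b': 83}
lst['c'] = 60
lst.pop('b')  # 83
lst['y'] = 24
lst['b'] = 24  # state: {'c': 60, 'y': 24, 'b': 24}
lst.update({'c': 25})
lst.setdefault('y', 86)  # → 24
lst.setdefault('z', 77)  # 77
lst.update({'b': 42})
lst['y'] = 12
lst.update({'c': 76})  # {'c': 76, 'y': 12, 'b': 42, 'z': 77}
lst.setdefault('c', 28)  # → 76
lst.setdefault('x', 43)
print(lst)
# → {'c': 76, 'y': 12, 'b': 42, 'z': 77, 'x': 43}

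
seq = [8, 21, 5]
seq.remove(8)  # [21, 5]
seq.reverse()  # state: [5, 21]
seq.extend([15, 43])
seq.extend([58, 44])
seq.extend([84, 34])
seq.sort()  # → [5, 15, 21, 34, 43, 44, 58, 84]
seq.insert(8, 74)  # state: [5, 15, 21, 34, 43, 44, 58, 84, 74]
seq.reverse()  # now [74, 84, 58, 44, 43, 34, 21, 15, 5]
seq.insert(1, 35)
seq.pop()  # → 5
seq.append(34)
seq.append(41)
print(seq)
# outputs [74, 35, 84, 58, 44, 43, 34, 21, 15, 34, 41]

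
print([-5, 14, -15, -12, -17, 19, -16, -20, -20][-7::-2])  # [-15, -5]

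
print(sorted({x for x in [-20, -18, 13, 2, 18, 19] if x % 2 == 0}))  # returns [-20, -18, 2, 18]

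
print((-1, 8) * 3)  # (-1, 8, -1, 8, -1, 8)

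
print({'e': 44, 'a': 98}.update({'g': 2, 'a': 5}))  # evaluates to None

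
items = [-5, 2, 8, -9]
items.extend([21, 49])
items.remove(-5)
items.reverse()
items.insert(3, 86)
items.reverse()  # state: [2, 8, 86, -9, 21, 49]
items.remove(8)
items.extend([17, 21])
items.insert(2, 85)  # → [2, 86, 85, -9, 21, 49, 17, 21]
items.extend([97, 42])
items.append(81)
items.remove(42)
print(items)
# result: [2, 86, 85, -9, 21, 49, 17, 21, 97, 81]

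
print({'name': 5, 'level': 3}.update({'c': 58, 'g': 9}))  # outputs None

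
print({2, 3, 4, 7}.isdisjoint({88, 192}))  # True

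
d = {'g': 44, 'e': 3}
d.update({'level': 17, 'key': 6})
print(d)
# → {'g': 44, 'e': 3, 'level': 17, 'key': 6}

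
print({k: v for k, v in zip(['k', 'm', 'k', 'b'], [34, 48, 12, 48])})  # {'k': 12, 'm': 48, 'b': 48}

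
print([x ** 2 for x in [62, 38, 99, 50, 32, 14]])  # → [3844, 1444, 9801, 2500, 1024, 196]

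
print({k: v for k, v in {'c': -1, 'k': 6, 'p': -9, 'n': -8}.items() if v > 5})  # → {'k': 6}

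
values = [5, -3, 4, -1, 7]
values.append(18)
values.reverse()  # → [18, 7, -1, 4, -3, 5]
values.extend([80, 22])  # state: [18, 7, -1, 4, -3, 5, 80, 22]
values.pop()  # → 22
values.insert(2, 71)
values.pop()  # 80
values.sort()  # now [-3, -1, 4, 5, 7, 18, 71]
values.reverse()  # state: [71, 18, 7, 5, 4, -1, -3]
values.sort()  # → [-3, -1, 4, 5, 7, 18, 71]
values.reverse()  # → [71, 18, 7, 5, 4, -1, -3]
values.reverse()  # [-3, -1, 4, 5, 7, 18, 71]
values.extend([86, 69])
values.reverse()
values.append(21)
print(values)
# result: [69, 86, 71, 18, 7, 5, 4, -1, -3, 21]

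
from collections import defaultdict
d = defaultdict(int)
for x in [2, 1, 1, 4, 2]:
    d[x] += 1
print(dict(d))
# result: {2: 2, 1: 2, 4: 1}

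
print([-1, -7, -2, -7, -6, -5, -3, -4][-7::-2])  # [-7]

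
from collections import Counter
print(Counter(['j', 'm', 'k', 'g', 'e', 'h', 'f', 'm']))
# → Counter({'m': 2, 'j': 1, 'k': 1, 'g': 1, 'e': 1, 'h': 1, 'f': 1})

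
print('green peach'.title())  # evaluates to Green Peach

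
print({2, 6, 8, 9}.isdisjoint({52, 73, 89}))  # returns True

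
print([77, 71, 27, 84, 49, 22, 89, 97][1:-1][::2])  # [71, 84, 22]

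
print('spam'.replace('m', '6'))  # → spa6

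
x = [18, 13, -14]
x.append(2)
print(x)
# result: [18, 13, -14, 2]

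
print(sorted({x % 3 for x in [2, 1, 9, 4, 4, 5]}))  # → [0, 1, 2]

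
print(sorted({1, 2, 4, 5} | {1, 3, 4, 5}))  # [1, 2, 3, 4, 5]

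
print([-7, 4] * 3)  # [-7, 4, -7, 4, -7, 4]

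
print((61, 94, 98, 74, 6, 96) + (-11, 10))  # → (61, 94, 98, 74, 6, 96, -11, 10)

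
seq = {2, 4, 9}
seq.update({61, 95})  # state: {2, 4, 9, 61, 95}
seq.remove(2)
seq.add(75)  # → {4, 9, 61, 75, 95}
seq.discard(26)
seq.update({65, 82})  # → {4, 9, 61, 65, 75, 82, 95}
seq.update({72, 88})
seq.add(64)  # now {4, 9, 61, 64, 65, 72, 75, 82, 88, 95}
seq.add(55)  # {4, 9, 55, 61, 64, 65, 72, 75, 82, 88, 95}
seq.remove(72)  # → {4, 9, 55, 61, 64, 65, 75, 82, 88, 95}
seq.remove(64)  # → {4, 9, 55, 61, 65, 75, 82, 88, 95}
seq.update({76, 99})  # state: {4, 9, 55, 61, 65, 75, 76, 82, 88, 95, 99}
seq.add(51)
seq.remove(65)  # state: {4, 9, 51, 55, 61, 75, 76, 82, 88, 95, 99}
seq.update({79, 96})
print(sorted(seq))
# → [4, 9, 51, 55, 61, 75, 76, 79, 82, 88, 95, 96, 99]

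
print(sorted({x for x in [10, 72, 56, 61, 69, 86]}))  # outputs [10, 56, 61, 69, 72, 86]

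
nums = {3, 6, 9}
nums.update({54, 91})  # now {3, 6, 9, 54, 91}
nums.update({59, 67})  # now {3, 6, 9, 54, 59, 67, 91}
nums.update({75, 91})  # {3, 6, 9, 54, 59, 67, 75, 91}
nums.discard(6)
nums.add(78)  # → {3, 9, 54, 59, 67, 75, 78, 91}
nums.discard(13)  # {3, 9, 54, 59, 67, 75, 78, 91}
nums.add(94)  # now {3, 9, 54, 59, 67, 75, 78, 91, 94}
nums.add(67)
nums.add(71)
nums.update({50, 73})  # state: {3, 9, 50, 54, 59, 67, 71, 73, 75, 78, 91, 94}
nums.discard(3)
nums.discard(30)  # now {9, 50, 54, 59, 67, 71, 73, 75, 78, 91, 94}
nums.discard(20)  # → {9, 50, 54, 59, 67, 71, 73, 75, 78, 91, 94}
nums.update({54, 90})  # {9, 50, 54, 59, 67, 71, 73, 75, 78, 90, 91, 94}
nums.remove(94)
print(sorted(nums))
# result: [9, 50, 54, 59, 67, 71, 73, 75, 78, 90, 91]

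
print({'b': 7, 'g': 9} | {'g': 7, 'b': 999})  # {'b': 999, 'g': 7}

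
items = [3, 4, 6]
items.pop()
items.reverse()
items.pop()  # 3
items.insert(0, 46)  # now [46, 4]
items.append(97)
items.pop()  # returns 97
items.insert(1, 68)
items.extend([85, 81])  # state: [46, 68, 4, 85, 81]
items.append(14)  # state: [46, 68, 4, 85, 81, 14]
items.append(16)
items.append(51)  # [46, 68, 4, 85, 81, 14, 16, 51]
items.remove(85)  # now [46, 68, 4, 81, 14, 16, 51]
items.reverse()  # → [51, 16, 14, 81, 4, 68, 46]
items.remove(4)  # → [51, 16, 14, 81, 68, 46]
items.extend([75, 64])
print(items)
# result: [51, 16, 14, 81, 68, 46, 75, 64]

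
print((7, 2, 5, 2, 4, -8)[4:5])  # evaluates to (4,)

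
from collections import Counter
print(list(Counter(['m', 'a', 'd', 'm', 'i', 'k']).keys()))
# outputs ['m', 'a', 'd', 'i', 'k']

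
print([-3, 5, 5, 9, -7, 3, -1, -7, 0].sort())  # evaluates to None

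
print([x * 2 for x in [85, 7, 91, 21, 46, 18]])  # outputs [170, 14, 182, 42, 92, 36]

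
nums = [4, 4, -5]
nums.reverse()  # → [-5, 4, 4]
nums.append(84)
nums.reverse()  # [84, 4, 4, -5]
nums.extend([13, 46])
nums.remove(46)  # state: [84, 4, 4, -5, 13]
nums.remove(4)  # [84, 4, -5, 13]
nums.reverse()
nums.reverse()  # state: [84, 4, -5, 13]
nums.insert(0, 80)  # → [80, 84, 4, -5, 13]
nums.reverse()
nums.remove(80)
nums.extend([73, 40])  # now [13, -5, 4, 84, 73, 40]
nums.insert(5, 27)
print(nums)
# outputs [13, -5, 4, 84, 73, 27, 40]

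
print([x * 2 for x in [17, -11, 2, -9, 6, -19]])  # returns [34, -22, 4, -18, 12, -38]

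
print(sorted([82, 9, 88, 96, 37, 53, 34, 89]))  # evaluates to [9, 34, 37, 53, 82, 88, 89, 96]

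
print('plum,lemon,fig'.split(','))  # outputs ['plum', 'lemon', 'fig']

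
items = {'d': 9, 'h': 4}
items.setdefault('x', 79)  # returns 79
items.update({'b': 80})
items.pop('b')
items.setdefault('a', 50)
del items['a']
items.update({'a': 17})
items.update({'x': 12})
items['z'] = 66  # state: {'d': 9, 'h': 4, 'x': 12, 'a': 17, 'z': 66}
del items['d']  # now {'h': 4, 'x': 12, 'a': 17, 'z': 66}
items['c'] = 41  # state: {'h': 4, 'x': 12, 'a': 17, 'z': 66, 'c': 41}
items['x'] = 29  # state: {'h': 4, 'x': 29, 'a': 17, 'z': 66, 'c': 41}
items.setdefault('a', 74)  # 17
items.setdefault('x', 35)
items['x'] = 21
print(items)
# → {'h': 4, 'x': 21, 'a': 17, 'z': 66, 'c': 41}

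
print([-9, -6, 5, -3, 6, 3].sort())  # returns None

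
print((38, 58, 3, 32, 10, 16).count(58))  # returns 1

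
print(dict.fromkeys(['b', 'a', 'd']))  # {'b': None, 'a': None, 'd': None}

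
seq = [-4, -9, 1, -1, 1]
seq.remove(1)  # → [-4, -9, -1, 1]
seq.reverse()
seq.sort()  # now [-9, -4, -1, 1]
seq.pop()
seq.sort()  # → [-9, -4, -1]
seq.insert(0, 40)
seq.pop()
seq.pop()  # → -4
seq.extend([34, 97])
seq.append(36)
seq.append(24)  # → [40, -9, 34, 97, 36, 24]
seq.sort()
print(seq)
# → [-9, 24, 34, 36, 40, 97]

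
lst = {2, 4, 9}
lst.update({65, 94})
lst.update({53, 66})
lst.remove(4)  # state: {2, 9, 53, 65, 66, 94}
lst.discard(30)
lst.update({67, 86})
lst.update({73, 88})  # {2, 9, 53, 65, 66, 67, 73, 86, 88, 94}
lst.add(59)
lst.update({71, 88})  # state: {2, 9, 53, 59, 65, 66, 67, 71, 73, 86, 88, 94}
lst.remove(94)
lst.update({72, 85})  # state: {2, 9, 53, 59, 65, 66, 67, 71, 72, 73, 85, 86, 88}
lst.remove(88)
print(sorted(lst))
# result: [2, 9, 53, 59, 65, 66, 67, 71, 72, 73, 85, 86]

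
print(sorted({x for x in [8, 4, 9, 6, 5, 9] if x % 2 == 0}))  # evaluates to [4, 6, 8]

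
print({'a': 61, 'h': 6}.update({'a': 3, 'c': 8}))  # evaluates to None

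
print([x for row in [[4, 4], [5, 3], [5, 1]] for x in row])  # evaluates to [4, 4, 5, 3, 5, 1]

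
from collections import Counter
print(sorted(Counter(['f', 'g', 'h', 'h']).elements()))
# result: ['f', 'g', 'h', 'h']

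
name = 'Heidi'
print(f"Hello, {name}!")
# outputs Hello, Heidi!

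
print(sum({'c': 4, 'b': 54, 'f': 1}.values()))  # 59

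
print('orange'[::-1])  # egnaro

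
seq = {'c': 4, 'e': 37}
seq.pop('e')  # 37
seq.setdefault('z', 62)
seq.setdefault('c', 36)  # 4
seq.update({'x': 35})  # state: {'c': 4, 'z': 62, 'x': 35}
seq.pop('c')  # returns 4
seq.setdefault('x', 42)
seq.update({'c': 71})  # {'z': 62, 'x': 35, 'c': 71}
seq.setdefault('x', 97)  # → 35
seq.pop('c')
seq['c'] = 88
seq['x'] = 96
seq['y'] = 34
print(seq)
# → {'z': 62, 'x': 96, 'c': 88, 'y': 34}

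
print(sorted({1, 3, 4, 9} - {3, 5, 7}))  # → [1, 4, 9]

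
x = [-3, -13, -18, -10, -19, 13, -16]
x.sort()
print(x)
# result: [-19, -18, -16, -13, -10, -3, 13]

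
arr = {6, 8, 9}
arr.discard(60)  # {6, 8, 9}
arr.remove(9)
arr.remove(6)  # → {8}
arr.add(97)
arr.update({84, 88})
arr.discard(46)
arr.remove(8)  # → {84, 88, 97}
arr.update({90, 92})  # {84, 88, 90, 92, 97}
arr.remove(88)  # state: {84, 90, 92, 97}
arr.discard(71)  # {84, 90, 92, 97}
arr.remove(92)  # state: {84, 90, 97}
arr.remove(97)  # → {84, 90}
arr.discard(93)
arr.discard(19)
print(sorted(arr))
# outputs [84, 90]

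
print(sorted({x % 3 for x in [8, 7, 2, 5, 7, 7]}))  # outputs [1, 2]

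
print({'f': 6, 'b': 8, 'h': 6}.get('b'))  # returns 8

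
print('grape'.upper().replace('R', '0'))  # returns G0APE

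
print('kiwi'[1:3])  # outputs iw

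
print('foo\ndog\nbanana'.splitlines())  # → ['foo', 'dog', 'banana']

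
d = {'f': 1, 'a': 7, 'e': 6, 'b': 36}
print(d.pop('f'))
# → 1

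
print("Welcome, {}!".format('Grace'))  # Welcome, Grace!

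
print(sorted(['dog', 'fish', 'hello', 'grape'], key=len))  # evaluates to ['dog', 'fish', 'hello', 'grape']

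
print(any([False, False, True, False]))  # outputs True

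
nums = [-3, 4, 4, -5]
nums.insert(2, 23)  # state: [-3, 4, 23, 4, -5]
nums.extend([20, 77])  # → [-3, 4, 23, 4, -5, 20, 77]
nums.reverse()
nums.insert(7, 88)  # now [77, 20, -5, 4, 23, 4, -3, 88]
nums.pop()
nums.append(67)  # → [77, 20, -5, 4, 23, 4, -3, 67]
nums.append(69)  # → [77, 20, -5, 4, 23, 4, -3, 67, 69]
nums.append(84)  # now [77, 20, -5, 4, 23, 4, -3, 67, 69, 84]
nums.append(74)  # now [77, 20, -5, 4, 23, 4, -3, 67, 69, 84, 74]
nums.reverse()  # [74, 84, 69, 67, -3, 4, 23, 4, -5, 20, 77]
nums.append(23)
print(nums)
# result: [74, 84, 69, 67, -3, 4, 23, 4, -5, 20, 77, 23]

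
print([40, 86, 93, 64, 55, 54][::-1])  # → [54, 55, 64, 93, 86, 40]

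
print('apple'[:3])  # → app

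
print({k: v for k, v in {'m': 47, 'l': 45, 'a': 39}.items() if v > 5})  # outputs {'m': 47, 'l': 45, 'a': 39}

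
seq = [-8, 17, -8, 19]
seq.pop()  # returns 19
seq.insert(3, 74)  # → [-8, 17, -8, 74]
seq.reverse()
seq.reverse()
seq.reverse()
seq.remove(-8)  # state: [74, 17, -8]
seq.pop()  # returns -8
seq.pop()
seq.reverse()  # [74]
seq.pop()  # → 74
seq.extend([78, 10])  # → [78, 10]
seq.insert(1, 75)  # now [78, 75, 10]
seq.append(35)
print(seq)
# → [78, 75, 10, 35]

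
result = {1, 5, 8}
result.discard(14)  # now {1, 5, 8}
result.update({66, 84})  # {1, 5, 8, 66, 84}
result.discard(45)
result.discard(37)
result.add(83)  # {1, 5, 8, 66, 83, 84}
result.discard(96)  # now {1, 5, 8, 66, 83, 84}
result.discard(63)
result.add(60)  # {1, 5, 8, 60, 66, 83, 84}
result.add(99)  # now {1, 5, 8, 60, 66, 83, 84, 99}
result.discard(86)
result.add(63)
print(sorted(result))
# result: [1, 5, 8, 60, 63, 66, 83, 84, 99]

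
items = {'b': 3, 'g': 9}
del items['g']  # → {'b': 3}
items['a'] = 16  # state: {'b': 3, 'a': 16}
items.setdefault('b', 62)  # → 3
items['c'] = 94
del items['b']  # {'a': 16, 'c': 94}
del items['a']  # {'c': 94}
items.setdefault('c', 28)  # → 94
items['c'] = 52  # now {'c': 52}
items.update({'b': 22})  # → {'c': 52, 'b': 22}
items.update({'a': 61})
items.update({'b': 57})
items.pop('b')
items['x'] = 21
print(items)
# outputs {'c': 52, 'a': 61, 'x': 21}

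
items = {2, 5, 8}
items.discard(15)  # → {2, 5, 8}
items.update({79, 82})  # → {2, 5, 8, 79, 82}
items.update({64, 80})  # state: {2, 5, 8, 64, 79, 80, 82}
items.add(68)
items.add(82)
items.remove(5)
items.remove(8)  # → {2, 64, 68, 79, 80, 82}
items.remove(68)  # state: {2, 64, 79, 80, 82}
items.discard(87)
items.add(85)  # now {2, 64, 79, 80, 82, 85}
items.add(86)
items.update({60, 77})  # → {2, 60, 64, 77, 79, 80, 82, 85, 86}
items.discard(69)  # {2, 60, 64, 77, 79, 80, 82, 85, 86}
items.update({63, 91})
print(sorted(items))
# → [2, 60, 63, 64, 77, 79, 80, 82, 85, 86, 91]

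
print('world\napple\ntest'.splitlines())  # ['world', 'apple', 'test']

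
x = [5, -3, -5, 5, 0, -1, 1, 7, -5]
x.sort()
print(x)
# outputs [-5, -5, -3, -1, 0, 1, 5, 5, 7]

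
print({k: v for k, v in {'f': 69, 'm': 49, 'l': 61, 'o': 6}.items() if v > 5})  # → {'f': 69, 'm': 49, 'l': 61, 'o': 6}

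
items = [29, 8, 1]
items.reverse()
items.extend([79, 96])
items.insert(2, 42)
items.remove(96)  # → [1, 8, 42, 29, 79]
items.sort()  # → [1, 8, 29, 42, 79]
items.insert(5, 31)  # [1, 8, 29, 42, 79, 31]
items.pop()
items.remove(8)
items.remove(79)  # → [1, 29, 42]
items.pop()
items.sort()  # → [1, 29]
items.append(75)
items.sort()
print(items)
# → [1, 29, 75]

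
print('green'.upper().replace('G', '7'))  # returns 7REEN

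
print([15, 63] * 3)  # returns [15, 63, 15, 63, 15, 63]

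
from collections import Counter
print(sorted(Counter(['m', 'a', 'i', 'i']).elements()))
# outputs ['a', 'i', 'i', 'm']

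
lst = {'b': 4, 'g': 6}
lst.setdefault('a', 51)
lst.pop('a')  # 51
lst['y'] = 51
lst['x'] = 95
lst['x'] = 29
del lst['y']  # {'b': 4, 'g': 6, 'x': 29}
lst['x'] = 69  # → {'b': 4, 'g': 6, 'x': 69}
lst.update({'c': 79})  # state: {'b': 4, 'g': 6, 'x': 69, 'c': 79}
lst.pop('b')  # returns 4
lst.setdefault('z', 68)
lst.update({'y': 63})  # {'g': 6, 'x': 69, 'c': 79, 'z': 68, 'y': 63}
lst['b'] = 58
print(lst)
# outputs {'g': 6, 'x': 69, 'c': 79, 'z': 68, 'y': 63, 'b': 58}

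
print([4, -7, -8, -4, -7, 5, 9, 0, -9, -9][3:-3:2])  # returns [-4, 5]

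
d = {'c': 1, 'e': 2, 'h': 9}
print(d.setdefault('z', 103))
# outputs 103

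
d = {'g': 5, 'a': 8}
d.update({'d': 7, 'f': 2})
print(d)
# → {'g': 5, 'a': 8, 'd': 7, 'f': 2}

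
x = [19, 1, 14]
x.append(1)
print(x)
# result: [19, 1, 14, 1]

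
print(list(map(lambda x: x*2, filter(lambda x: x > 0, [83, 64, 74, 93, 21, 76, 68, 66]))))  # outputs [166, 128, 148, 186, 42, 152, 136, 132]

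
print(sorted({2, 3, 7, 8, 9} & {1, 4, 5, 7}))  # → [7]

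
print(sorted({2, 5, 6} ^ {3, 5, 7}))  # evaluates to [2, 3, 6, 7]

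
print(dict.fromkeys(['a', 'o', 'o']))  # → {'a': None, 'o': None}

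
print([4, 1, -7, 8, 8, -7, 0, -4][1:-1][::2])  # [1, 8, -7]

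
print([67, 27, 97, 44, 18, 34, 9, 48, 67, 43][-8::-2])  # [97, 67]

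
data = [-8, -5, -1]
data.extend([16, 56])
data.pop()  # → 56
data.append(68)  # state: [-8, -5, -1, 16, 68]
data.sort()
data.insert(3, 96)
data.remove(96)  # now [-8, -5, -1, 16, 68]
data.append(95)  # [-8, -5, -1, 16, 68, 95]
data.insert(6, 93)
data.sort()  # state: [-8, -5, -1, 16, 68, 93, 95]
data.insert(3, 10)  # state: [-8, -5, -1, 10, 16, 68, 93, 95]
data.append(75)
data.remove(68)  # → [-8, -5, -1, 10, 16, 93, 95, 75]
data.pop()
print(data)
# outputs [-8, -5, -1, 10, 16, 93, 95]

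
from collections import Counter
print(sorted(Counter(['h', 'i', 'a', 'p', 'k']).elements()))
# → ['a', 'h', 'i', 'k', 'p']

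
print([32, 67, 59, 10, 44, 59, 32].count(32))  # 2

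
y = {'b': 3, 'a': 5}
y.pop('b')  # 3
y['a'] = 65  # {'a': 65}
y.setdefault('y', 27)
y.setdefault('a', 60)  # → 65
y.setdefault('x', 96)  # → 96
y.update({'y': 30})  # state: {'a': 65, 'y': 30, 'x': 96}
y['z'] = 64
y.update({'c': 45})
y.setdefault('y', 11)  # 30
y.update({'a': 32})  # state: {'a': 32, 'y': 30, 'x': 96, 'z': 64, 'c': 45}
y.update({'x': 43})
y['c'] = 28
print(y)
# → {'a': 32, 'y': 30, 'x': 43, 'z': 64, 'c': 28}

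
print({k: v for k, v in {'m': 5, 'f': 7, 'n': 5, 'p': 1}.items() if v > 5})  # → {'f': 7}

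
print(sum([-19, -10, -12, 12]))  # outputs -29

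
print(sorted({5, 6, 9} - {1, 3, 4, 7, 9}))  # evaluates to [5, 6]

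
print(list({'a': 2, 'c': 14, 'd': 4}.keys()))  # ['a', 'c', 'd']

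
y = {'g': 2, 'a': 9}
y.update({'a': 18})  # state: {'g': 2, 'a': 18}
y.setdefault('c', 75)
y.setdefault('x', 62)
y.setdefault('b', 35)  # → 35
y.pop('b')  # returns 35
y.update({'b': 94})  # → {'g': 2, 'a': 18, 'c': 75, 'x': 62, 'b': 94}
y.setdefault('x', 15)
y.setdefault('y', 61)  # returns 61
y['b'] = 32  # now {'g': 2, 'a': 18, 'c': 75, 'x': 62, 'b': 32, 'y': 61}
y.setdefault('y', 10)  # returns 61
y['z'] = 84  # {'g': 2, 'a': 18, 'c': 75, 'x': 62, 'b': 32, 'y': 61, 'z': 84}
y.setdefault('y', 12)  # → 61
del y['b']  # {'g': 2, 'a': 18, 'c': 75, 'x': 62, 'y': 61, 'z': 84}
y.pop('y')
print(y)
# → {'g': 2, 'a': 18, 'c': 75, 'x': 62, 'z': 84}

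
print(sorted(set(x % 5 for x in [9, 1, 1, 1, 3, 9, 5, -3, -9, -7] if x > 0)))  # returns [0, 1, 3, 4]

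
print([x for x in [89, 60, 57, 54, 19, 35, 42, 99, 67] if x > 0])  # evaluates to [89, 60, 57, 54, 19, 35, 42, 99, 67]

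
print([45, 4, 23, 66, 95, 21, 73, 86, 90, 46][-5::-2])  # [21, 66, 4]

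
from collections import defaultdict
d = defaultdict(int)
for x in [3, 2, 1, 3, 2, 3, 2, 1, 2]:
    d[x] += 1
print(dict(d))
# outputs {3: 3, 2: 4, 1: 2}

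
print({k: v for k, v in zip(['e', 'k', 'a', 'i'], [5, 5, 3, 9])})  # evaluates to {'e': 5, 'k': 5, 'a': 3, 'i': 9}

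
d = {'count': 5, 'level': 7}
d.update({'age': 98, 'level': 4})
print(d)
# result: {'count': 5, 'level': 4, 'age': 98}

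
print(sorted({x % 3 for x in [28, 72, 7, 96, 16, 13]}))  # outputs [0, 1]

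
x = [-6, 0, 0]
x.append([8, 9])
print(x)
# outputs [-6, 0, 0, [8, 9]]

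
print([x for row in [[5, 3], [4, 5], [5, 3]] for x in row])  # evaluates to [5, 3, 4, 5, 5, 3]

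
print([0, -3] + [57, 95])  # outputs [0, -3, 57, 95]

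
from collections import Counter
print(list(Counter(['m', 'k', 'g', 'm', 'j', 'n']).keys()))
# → ['m', 'k', 'g', 'j', 'n']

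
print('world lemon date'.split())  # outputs ['world', 'lemon', 'date']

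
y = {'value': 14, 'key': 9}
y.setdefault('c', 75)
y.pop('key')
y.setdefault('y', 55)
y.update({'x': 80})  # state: {'value': 14, 'c': 75, 'y': 55, 'x': 80}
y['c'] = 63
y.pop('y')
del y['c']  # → {'value': 14, 'x': 80}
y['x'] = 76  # {'value': 14, 'x': 76}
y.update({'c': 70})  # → {'value': 14, 'x': 76, 'c': 70}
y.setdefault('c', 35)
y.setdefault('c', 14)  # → 70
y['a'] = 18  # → {'value': 14, 'x': 76, 'c': 70, 'a': 18}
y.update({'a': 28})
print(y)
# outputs {'value': 14, 'x': 76, 'c': 70, 'a': 28}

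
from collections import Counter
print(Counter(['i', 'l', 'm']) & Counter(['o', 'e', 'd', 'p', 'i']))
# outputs Counter({'i': 1})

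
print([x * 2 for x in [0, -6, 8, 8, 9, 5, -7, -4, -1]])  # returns [0, -12, 16, 16, 18, 10, -14, -8, -2]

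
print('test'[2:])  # st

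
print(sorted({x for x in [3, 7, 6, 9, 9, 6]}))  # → [3, 6, 7, 9]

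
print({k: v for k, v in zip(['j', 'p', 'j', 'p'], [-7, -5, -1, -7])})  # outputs {'j': -1, 'p': -7}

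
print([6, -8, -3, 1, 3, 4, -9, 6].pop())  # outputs 6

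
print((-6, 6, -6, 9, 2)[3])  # 9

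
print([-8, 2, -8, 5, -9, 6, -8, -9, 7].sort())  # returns None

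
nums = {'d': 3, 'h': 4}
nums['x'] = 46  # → {'d': 3, 'h': 4, 'x': 46}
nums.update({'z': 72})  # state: {'d': 3, 'h': 4, 'x': 46, 'z': 72}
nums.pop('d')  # 3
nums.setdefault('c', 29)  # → 29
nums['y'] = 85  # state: {'h': 4, 'x': 46, 'z': 72, 'c': 29, 'y': 85}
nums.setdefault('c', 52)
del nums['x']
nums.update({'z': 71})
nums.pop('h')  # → 4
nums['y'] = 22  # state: {'z': 71, 'c': 29, 'y': 22}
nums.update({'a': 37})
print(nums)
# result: {'z': 71, 'c': 29, 'y': 22, 'a': 37}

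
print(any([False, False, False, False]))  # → False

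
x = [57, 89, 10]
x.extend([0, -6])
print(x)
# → [57, 89, 10, 0, -6]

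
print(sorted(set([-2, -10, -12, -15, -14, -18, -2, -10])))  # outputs [-18, -15, -14, -12, -10, -2]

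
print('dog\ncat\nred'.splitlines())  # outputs ['dog', 'cat', 'red']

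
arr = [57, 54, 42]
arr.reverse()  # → [42, 54, 57]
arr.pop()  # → 57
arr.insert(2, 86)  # [42, 54, 86]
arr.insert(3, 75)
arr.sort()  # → [42, 54, 75, 86]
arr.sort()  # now [42, 54, 75, 86]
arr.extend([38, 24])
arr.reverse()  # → [24, 38, 86, 75, 54, 42]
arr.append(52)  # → [24, 38, 86, 75, 54, 42, 52]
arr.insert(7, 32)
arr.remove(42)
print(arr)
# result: [24, 38, 86, 75, 54, 52, 32]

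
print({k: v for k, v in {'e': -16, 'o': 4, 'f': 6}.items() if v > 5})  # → {'f': 6}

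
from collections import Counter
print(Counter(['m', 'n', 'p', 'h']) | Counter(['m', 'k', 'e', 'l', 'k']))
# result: Counter({'k': 2, 'm': 1, 'n': 1, 'p': 1, 'h': 1, 'e': 1, 'l': 1})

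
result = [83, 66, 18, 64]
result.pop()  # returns 64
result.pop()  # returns 18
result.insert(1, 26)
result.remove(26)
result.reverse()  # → [66, 83]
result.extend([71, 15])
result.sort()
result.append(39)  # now [15, 66, 71, 83, 39]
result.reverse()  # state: [39, 83, 71, 66, 15]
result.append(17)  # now [39, 83, 71, 66, 15, 17]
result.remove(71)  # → [39, 83, 66, 15, 17]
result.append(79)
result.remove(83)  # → [39, 66, 15, 17, 79]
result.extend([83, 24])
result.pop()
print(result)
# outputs [39, 66, 15, 17, 79, 83]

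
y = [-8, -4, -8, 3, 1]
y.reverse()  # [1, 3, -8, -4, -8]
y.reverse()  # [-8, -4, -8, 3, 1]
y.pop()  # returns 1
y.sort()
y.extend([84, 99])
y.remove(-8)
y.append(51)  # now [-8, -4, 3, 84, 99, 51]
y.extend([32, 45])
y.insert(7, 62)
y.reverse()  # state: [45, 62, 32, 51, 99, 84, 3, -4, -8]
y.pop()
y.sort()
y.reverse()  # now [99, 84, 62, 51, 45, 32, 3, -4]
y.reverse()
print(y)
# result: [-4, 3, 32, 45, 51, 62, 84, 99]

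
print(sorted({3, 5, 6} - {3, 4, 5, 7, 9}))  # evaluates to [6]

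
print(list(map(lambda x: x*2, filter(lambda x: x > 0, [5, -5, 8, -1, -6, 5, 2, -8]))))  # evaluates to [10, 16, 10, 4]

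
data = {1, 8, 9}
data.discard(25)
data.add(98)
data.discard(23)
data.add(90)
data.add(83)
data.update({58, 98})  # {1, 8, 9, 58, 83, 90, 98}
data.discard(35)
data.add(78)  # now {1, 8, 9, 58, 78, 83, 90, 98}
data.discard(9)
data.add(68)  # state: {1, 8, 58, 68, 78, 83, 90, 98}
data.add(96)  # {1, 8, 58, 68, 78, 83, 90, 96, 98}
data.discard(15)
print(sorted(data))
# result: [1, 8, 58, 68, 78, 83, 90, 96, 98]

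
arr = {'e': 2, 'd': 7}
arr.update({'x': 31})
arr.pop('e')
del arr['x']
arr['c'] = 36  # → {'d': 7, 'c': 36}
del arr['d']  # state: {'c': 36}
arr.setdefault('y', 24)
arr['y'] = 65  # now {'c': 36, 'y': 65}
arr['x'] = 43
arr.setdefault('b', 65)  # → 65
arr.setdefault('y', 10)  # 65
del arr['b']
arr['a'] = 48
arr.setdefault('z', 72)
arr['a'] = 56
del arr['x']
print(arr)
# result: {'c': 36, 'y': 65, 'a': 56, 'z': 72}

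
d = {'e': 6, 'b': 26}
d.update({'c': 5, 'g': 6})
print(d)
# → {'e': 6, 'b': 26, 'c': 5, 'g': 6}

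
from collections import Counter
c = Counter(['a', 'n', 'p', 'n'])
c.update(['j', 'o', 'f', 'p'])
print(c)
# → Counter({'n': 2, 'p': 2, 'a': 1, 'j': 1, 'o': 1, 'f': 1})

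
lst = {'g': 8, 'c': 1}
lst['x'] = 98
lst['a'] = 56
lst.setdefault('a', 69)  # 56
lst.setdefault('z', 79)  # 79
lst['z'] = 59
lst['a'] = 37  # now {'g': 8, 'c': 1, 'x': 98, 'a': 37, 'z': 59}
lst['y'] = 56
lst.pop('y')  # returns 56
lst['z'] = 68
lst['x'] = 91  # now {'g': 8, 'c': 1, 'x': 91, 'a': 37, 'z': 68}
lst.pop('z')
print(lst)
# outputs {'g': 8, 'c': 1, 'x': 91, 'a': 37}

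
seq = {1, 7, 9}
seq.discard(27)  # {1, 7, 9}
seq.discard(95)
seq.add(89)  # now {1, 7, 9, 89}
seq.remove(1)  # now {7, 9, 89}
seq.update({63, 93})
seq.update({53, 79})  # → {7, 9, 53, 63, 79, 89, 93}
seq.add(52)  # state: {7, 9, 52, 53, 63, 79, 89, 93}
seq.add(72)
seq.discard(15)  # {7, 9, 52, 53, 63, 72, 79, 89, 93}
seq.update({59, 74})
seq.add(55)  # {7, 9, 52, 53, 55, 59, 63, 72, 74, 79, 89, 93}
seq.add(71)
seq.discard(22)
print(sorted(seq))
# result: [7, 9, 52, 53, 55, 59, 63, 71, 72, 74, 79, 89, 93]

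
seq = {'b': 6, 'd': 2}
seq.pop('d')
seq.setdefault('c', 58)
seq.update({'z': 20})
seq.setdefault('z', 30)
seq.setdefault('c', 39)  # 58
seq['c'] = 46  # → {'b': 6, 'c': 46, 'z': 20}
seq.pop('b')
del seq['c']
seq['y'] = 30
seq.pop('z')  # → 20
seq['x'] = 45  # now {'y': 30, 'x': 45}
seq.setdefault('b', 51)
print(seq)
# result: {'y': 30, 'x': 45, 'b': 51}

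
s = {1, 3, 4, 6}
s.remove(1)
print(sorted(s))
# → [3, 4, 6]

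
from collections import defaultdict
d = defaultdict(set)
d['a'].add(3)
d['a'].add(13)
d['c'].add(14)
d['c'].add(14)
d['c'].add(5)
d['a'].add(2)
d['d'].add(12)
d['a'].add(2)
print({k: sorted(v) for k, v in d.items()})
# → {'a': [2, 3, 13], 'c': [5, 14], 'd': [12]}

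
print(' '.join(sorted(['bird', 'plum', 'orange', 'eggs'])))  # bird eggs orange plum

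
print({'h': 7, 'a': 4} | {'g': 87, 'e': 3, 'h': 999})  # {'h': 999, 'a': 4, 'g': 87, 'e': 3}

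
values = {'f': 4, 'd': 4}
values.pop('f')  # 4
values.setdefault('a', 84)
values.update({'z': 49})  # {'d': 4, 'a': 84, 'z': 49}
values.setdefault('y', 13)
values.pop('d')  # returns 4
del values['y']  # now {'a': 84, 'z': 49}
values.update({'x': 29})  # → {'a': 84, 'z': 49, 'x': 29}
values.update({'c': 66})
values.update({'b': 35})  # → {'a': 84, 'z': 49, 'x': 29, 'c': 66, 'b': 35}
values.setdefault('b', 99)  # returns 35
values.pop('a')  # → 84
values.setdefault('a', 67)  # 67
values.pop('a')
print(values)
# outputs {'z': 49, 'x': 29, 'c': 66, 'b': 35}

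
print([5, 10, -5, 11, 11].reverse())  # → None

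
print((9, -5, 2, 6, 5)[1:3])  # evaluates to (-5, 2)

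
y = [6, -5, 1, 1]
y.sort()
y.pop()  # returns 6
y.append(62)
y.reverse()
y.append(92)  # [62, 1, 1, -5, 92]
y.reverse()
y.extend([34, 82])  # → [92, -5, 1, 1, 62, 34, 82]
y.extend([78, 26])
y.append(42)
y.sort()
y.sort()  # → [-5, 1, 1, 26, 34, 42, 62, 78, 82, 92]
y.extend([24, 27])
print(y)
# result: [-5, 1, 1, 26, 34, 42, 62, 78, 82, 92, 24, 27]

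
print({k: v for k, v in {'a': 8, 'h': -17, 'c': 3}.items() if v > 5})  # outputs {'a': 8}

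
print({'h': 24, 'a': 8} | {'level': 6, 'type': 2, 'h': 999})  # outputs {'h': 999, 'a': 8, 'level': 6, 'type': 2}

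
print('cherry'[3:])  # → rry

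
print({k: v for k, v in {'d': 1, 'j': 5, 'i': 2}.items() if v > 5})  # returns {}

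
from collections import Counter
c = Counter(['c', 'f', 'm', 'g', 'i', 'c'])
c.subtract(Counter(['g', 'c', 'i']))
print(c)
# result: Counter({'c': 1, 'f': 1, 'm': 1, 'g': 0, 'i': 0})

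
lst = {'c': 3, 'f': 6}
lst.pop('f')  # 6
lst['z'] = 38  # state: {'c': 3, 'z': 38}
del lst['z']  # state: {'c': 3}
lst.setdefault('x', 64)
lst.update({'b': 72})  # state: {'c': 3, 'x': 64, 'b': 72}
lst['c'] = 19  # {'c': 19, 'x': 64, 'b': 72}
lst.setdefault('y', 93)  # 93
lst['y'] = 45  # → {'c': 19, 'x': 64, 'b': 72, 'y': 45}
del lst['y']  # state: {'c': 19, 'x': 64, 'b': 72}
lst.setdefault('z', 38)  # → 38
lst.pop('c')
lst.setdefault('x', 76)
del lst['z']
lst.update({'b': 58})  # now {'x': 64, 'b': 58}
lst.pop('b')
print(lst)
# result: {'x': 64}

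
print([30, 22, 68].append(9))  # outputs None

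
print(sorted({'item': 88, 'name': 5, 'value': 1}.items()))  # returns [('item', 88), ('name', 5), ('value', 1)]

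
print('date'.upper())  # DATE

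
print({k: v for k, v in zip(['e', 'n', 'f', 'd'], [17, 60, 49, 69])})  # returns {'e': 17, 'n': 60, 'f': 49, 'd': 69}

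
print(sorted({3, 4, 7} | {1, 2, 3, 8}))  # [1, 2, 3, 4, 7, 8]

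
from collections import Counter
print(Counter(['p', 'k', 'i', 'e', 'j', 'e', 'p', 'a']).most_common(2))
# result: [('p', 2), ('e', 2)]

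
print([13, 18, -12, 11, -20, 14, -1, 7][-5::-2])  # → [11, 18]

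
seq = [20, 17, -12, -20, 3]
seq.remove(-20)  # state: [20, 17, -12, 3]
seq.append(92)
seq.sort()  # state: [-12, 3, 17, 20, 92]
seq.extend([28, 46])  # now [-12, 3, 17, 20, 92, 28, 46]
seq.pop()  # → 46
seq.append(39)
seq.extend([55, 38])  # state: [-12, 3, 17, 20, 92, 28, 39, 55, 38]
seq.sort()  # [-12, 3, 17, 20, 28, 38, 39, 55, 92]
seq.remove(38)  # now [-12, 3, 17, 20, 28, 39, 55, 92]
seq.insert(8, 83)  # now [-12, 3, 17, 20, 28, 39, 55, 92, 83]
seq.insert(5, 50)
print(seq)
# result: [-12, 3, 17, 20, 28, 50, 39, 55, 92, 83]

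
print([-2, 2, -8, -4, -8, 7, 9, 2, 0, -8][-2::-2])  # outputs [0, 9, -8, -8, -2]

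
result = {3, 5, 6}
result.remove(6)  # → {3, 5}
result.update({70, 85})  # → {3, 5, 70, 85}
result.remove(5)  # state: {3, 70, 85}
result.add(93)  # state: {3, 70, 85, 93}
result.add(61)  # {3, 61, 70, 85, 93}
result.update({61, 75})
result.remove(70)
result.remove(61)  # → {3, 75, 85, 93}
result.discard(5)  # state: {3, 75, 85, 93}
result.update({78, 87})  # {3, 75, 78, 85, 87, 93}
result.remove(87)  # {3, 75, 78, 85, 93}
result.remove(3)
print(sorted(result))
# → [75, 78, 85, 93]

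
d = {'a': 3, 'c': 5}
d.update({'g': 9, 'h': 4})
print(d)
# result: {'a': 3, 'c': 5, 'g': 9, 'h': 4}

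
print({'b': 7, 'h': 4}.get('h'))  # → 4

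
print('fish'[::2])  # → fs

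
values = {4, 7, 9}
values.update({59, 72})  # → {4, 7, 9, 59, 72}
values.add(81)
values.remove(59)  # {4, 7, 9, 72, 81}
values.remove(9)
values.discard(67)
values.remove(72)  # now {4, 7, 81}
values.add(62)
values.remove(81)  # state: {4, 7, 62}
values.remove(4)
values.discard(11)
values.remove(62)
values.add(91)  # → {7, 91}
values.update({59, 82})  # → {7, 59, 82, 91}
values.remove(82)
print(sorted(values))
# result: [7, 59, 91]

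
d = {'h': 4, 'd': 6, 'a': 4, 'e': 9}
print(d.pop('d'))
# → 6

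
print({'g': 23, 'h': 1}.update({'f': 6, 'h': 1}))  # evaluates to None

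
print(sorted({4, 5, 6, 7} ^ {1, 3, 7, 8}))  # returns [1, 3, 4, 5, 6, 8]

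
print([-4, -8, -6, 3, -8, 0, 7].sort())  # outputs None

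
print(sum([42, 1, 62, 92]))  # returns 197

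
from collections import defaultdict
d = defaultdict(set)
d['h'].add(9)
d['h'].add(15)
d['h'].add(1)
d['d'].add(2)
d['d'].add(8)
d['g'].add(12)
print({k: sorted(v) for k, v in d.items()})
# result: {'h': [1, 9, 15], 'd': [2, 8], 'g': [12]}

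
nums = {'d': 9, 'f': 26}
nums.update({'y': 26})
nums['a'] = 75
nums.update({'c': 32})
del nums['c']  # {'d': 9, 'f': 26, 'y': 26, 'a': 75}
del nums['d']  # {'f': 26, 'y': 26, 'a': 75}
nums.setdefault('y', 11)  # 26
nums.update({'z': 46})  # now {'f': 26, 'y': 26, 'a': 75, 'z': 46}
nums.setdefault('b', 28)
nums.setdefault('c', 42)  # 42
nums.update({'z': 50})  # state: {'f': 26, 'y': 26, 'a': 75, 'z': 50, 'b': 28, 'c': 42}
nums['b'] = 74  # {'f': 26, 'y': 26, 'a': 75, 'z': 50, 'b': 74, 'c': 42}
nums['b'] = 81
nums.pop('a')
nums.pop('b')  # 81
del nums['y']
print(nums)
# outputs {'f': 26, 'z': 50, 'c': 42}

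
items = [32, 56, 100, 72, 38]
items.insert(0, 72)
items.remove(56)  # [72, 32, 100, 72, 38]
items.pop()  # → 38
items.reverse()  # [72, 100, 32, 72]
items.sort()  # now [32, 72, 72, 100]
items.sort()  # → [32, 72, 72, 100]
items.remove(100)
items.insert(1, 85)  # [32, 85, 72, 72]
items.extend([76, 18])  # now [32, 85, 72, 72, 76, 18]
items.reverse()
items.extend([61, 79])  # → [18, 76, 72, 72, 85, 32, 61, 79]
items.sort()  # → [18, 32, 61, 72, 72, 76, 79, 85]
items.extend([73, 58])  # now [18, 32, 61, 72, 72, 76, 79, 85, 73, 58]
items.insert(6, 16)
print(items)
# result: [18, 32, 61, 72, 72, 76, 16, 79, 85, 73, 58]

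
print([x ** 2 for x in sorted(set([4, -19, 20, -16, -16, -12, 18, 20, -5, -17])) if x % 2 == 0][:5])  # [256, 144, 16, 324, 400]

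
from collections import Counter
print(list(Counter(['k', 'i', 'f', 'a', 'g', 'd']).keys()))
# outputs ['k', 'i', 'f', 'a', 'g', 'd']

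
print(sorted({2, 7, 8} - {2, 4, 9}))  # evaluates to [7, 8]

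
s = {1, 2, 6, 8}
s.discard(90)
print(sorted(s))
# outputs [1, 2, 6, 8]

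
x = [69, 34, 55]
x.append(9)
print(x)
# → [69, 34, 55, 9]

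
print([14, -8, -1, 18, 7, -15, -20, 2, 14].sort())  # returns None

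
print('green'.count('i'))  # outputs 0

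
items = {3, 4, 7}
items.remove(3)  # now {4, 7}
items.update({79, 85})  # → {4, 7, 79, 85}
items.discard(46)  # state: {4, 7, 79, 85}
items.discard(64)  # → {4, 7, 79, 85}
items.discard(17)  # {4, 7, 79, 85}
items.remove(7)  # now {4, 79, 85}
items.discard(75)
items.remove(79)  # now {4, 85}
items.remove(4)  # {85}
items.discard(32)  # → {85}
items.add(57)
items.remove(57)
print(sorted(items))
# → [85]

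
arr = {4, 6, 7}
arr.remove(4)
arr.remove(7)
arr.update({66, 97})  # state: {6, 66, 97}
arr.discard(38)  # {6, 66, 97}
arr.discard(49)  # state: {6, 66, 97}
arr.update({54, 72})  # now {6, 54, 66, 72, 97}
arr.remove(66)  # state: {6, 54, 72, 97}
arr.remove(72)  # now {6, 54, 97}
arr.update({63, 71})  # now {6, 54, 63, 71, 97}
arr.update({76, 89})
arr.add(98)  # {6, 54, 63, 71, 76, 89, 97, 98}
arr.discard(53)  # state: {6, 54, 63, 71, 76, 89, 97, 98}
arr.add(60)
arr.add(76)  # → {6, 54, 60, 63, 71, 76, 89, 97, 98}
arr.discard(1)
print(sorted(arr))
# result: [6, 54, 60, 63, 71, 76, 89, 97, 98]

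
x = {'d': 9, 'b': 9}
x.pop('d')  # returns 9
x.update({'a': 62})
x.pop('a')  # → 62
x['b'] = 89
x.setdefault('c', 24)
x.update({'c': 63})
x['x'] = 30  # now {'b': 89, 'c': 63, 'x': 30}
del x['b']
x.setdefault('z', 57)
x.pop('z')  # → 57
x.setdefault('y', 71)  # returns 71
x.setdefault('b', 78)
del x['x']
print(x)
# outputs {'c': 63, 'y': 71, 'b': 78}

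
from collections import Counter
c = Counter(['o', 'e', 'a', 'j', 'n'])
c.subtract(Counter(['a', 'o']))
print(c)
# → Counter({'e': 1, 'j': 1, 'n': 1, 'o': 0, 'a': 0})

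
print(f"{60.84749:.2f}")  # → 60.85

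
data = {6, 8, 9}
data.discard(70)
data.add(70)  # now {6, 8, 9, 70}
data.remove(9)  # {6, 8, 70}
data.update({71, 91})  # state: {6, 8, 70, 71, 91}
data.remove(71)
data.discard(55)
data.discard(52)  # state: {6, 8, 70, 91}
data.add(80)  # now {6, 8, 70, 80, 91}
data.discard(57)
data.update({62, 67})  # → {6, 8, 62, 67, 70, 80, 91}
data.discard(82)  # {6, 8, 62, 67, 70, 80, 91}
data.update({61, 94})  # {6, 8, 61, 62, 67, 70, 80, 91, 94}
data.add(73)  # {6, 8, 61, 62, 67, 70, 73, 80, 91, 94}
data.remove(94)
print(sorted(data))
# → [6, 8, 61, 62, 67, 70, 73, 80, 91]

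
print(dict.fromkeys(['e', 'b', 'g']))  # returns {'e': None, 'b': None, 'g': None}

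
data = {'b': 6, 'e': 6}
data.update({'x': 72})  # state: {'b': 6, 'e': 6, 'x': 72}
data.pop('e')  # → 6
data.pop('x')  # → 72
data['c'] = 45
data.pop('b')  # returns 6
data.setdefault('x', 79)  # 79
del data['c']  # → {'x': 79}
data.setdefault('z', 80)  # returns 80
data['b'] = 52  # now {'x': 79, 'z': 80, 'b': 52}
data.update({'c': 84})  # {'x': 79, 'z': 80, 'b': 52, 'c': 84}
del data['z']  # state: {'x': 79, 'b': 52, 'c': 84}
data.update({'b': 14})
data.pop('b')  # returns 14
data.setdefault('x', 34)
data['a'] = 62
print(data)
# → {'x': 79, 'c': 84, 'a': 62}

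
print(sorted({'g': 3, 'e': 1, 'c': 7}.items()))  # [('c', 7), ('e', 1), ('g', 3)]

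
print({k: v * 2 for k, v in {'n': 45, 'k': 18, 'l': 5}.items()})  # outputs {'n': 90, 'k': 36, 'l': 10}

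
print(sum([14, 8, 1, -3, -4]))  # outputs 16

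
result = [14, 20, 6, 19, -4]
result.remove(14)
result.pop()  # -4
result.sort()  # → [6, 19, 20]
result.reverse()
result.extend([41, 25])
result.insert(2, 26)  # [20, 19, 26, 6, 41, 25]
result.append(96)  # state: [20, 19, 26, 6, 41, 25, 96]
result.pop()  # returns 96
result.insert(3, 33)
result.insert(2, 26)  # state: [20, 19, 26, 26, 33, 6, 41, 25]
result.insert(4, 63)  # [20, 19, 26, 26, 63, 33, 6, 41, 25]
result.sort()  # [6, 19, 20, 25, 26, 26, 33, 41, 63]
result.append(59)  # [6, 19, 20, 25, 26, 26, 33, 41, 63, 59]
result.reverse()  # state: [59, 63, 41, 33, 26, 26, 25, 20, 19, 6]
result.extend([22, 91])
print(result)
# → [59, 63, 41, 33, 26, 26, 25, 20, 19, 6, 22, 91]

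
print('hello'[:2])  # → he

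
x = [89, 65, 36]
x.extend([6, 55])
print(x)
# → [89, 65, 36, 6, 55]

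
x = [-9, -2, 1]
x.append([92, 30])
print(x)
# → [-9, -2, 1, [92, 30]]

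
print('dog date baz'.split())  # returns ['dog', 'date', 'baz']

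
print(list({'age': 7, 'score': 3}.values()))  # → [7, 3]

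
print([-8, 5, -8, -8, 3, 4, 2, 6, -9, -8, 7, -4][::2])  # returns [-8, -8, 3, 2, -9, 7]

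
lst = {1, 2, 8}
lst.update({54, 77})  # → {1, 2, 8, 54, 77}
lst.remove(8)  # {1, 2, 54, 77}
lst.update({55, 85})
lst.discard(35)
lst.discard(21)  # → {1, 2, 54, 55, 77, 85}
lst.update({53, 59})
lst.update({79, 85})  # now {1, 2, 53, 54, 55, 59, 77, 79, 85}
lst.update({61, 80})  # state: {1, 2, 53, 54, 55, 59, 61, 77, 79, 80, 85}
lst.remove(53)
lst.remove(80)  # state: {1, 2, 54, 55, 59, 61, 77, 79, 85}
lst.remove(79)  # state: {1, 2, 54, 55, 59, 61, 77, 85}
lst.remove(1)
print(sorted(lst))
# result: [2, 54, 55, 59, 61, 77, 85]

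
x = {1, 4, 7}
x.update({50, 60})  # {1, 4, 7, 50, 60}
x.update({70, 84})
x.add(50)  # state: {1, 4, 7, 50, 60, 70, 84}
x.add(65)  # {1, 4, 7, 50, 60, 65, 70, 84}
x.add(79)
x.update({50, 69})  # {1, 4, 7, 50, 60, 65, 69, 70, 79, 84}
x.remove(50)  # {1, 4, 7, 60, 65, 69, 70, 79, 84}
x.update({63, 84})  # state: {1, 4, 7, 60, 63, 65, 69, 70, 79, 84}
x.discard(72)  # {1, 4, 7, 60, 63, 65, 69, 70, 79, 84}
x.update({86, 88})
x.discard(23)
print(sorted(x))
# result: [1, 4, 7, 60, 63, 65, 69, 70, 79, 84, 86, 88]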